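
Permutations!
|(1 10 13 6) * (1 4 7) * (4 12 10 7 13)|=|(1 7)(4 13 6 12 10)|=10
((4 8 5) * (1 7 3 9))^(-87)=((1 7 3 9)(4 8 5))^(-87)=(1 7 3 9)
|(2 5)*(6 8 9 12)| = |(2 5)(6 8 9 12)| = 4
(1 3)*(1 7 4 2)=(1 3 7 4 2)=[0, 3, 1, 7, 2, 5, 6, 4]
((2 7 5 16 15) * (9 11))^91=((2 7 5 16 15)(9 11))^91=(2 7 5 16 15)(9 11)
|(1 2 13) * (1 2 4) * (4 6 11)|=4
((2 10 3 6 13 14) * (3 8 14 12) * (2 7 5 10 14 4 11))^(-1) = ((2 14 7 5 10 8 4 11)(3 6 13 12))^(-1) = (2 11 4 8 10 5 7 14)(3 12 13 6)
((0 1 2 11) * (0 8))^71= (0 1 2 11 8)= ((0 1 2 11 8))^71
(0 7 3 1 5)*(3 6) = (0 7 6 3 1 5) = [7, 5, 2, 1, 4, 0, 3, 6]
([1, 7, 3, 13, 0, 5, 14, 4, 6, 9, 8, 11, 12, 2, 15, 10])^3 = [4, 0, 2, 3, 7, 5, 10, 1, 15, 9, 14, 11, 12, 13, 8, 6]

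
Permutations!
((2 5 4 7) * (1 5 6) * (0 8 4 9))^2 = (0 4 2 1 9 8 7 6 5)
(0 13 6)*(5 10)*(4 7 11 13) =(0 4 7 11 13 6)(5 10) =[4, 1, 2, 3, 7, 10, 0, 11, 8, 9, 5, 13, 12, 6]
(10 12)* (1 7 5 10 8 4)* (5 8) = (1 7 8 4)(5 10 12) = [0, 7, 2, 3, 1, 10, 6, 8, 4, 9, 12, 11, 5]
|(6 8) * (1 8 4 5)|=|(1 8 6 4 5)|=5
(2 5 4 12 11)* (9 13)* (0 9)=(0 9 13)(2 5 4 12 11)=[9, 1, 5, 3, 12, 4, 6, 7, 8, 13, 10, 2, 11, 0]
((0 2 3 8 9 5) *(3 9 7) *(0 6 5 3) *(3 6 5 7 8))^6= ((0 2 9 6 7))^6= (0 2 9 6 7)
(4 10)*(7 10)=(4 7 10)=[0, 1, 2, 3, 7, 5, 6, 10, 8, 9, 4]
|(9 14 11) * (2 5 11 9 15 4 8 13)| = |(2 5 11 15 4 8 13)(9 14)| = 14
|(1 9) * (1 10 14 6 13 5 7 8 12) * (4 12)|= |(1 9 10 14 6 13 5 7 8 4 12)|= 11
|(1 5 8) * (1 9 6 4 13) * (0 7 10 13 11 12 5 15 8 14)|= 14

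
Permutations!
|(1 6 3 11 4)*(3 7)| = 6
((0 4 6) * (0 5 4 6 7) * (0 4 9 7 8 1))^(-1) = ((0 6 5 9 7 4 8 1))^(-1) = (0 1 8 4 7 9 5 6)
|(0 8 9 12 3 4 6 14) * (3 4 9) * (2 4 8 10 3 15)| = 11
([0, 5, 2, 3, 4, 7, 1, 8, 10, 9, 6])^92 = [0, 7, 2, 3, 4, 8, 5, 10, 6, 9, 1]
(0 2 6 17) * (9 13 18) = [2, 1, 6, 3, 4, 5, 17, 7, 8, 13, 10, 11, 12, 18, 14, 15, 16, 0, 9] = (0 2 6 17)(9 13 18)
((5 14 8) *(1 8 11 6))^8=((1 8 5 14 11 6))^8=(1 5 11)(6 8 14)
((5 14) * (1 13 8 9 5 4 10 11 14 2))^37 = ((1 13 8 9 5 2)(4 10 11 14))^37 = (1 13 8 9 5 2)(4 10 11 14)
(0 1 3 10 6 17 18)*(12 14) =(0 1 3 10 6 17 18)(12 14) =[1, 3, 2, 10, 4, 5, 17, 7, 8, 9, 6, 11, 14, 13, 12, 15, 16, 18, 0]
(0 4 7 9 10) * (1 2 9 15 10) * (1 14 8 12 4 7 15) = [7, 2, 9, 3, 15, 5, 6, 1, 12, 14, 0, 11, 4, 13, 8, 10] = (0 7 1 2 9 14 8 12 4 15 10)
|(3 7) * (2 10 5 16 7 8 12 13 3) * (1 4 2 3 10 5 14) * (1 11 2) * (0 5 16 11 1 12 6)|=18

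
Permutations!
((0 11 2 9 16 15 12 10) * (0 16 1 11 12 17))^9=(0 16)(1 11 2 9)(10 17)(12 15)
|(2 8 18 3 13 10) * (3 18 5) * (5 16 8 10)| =6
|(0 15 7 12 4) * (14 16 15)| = 7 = |(0 14 16 15 7 12 4)|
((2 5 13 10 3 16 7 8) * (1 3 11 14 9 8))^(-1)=(1 7 16 3)(2 8 9 14 11 10 13 5)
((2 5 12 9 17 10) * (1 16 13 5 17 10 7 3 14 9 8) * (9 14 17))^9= ((1 16 13 5 12 8)(2 9 10)(3 17 7))^9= (17)(1 5)(8 13)(12 16)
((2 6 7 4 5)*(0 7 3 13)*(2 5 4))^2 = (0 2 3)(6 13 7)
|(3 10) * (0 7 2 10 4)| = 6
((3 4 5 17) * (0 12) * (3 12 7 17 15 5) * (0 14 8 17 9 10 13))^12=(17)(0 9 13 7 10)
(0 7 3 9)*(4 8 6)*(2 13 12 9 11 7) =(0 2 13 12 9)(3 11 7)(4 8 6) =[2, 1, 13, 11, 8, 5, 4, 3, 6, 0, 10, 7, 9, 12]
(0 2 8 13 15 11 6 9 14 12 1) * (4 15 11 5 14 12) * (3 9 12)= [2, 0, 8, 9, 15, 14, 12, 7, 13, 3, 10, 6, 1, 11, 4, 5]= (0 2 8 13 11 6 12 1)(3 9)(4 15 5 14)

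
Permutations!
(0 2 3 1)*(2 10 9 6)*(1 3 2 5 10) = (0 1)(5 10 9 6) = [1, 0, 2, 3, 4, 10, 5, 7, 8, 6, 9]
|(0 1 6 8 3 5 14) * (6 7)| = 8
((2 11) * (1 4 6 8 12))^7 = ((1 4 6 8 12)(2 11))^7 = (1 6 12 4 8)(2 11)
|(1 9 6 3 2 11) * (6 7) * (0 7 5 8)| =10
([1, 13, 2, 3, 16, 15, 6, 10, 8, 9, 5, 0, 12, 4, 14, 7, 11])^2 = [13, 4, 2, 3, 11, 7, 6, 5, 8, 9, 15, 1, 12, 16, 14, 10, 0]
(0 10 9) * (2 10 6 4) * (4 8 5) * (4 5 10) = [6, 1, 4, 3, 2, 5, 8, 7, 10, 0, 9] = (0 6 8 10 9)(2 4)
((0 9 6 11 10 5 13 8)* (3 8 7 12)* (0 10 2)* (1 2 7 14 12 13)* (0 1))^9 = (0 8 14 11)(1 2)(3 13 6 5)(7 9 10 12)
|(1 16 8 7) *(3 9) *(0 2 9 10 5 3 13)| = |(0 2 9 13)(1 16 8 7)(3 10 5)| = 12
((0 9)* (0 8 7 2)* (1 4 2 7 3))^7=((0 9 8 3 1 4 2))^7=(9)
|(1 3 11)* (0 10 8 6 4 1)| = |(0 10 8 6 4 1 3 11)| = 8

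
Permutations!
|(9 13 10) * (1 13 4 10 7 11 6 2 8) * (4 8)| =|(1 13 7 11 6 2 4 10 9 8)| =10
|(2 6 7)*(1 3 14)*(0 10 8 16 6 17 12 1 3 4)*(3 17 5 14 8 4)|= 33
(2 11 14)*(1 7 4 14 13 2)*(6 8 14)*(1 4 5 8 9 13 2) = (1 7 5 8 14 4 6 9 13)(2 11) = [0, 7, 11, 3, 6, 8, 9, 5, 14, 13, 10, 2, 12, 1, 4]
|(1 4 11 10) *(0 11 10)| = 6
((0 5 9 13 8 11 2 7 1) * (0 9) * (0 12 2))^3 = ((0 5 12 2 7 1 9 13 8 11))^3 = (0 2 9 11 12 1 8 5 7 13)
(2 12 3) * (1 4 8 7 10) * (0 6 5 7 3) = [6, 4, 12, 2, 8, 7, 5, 10, 3, 9, 1, 11, 0] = (0 6 5 7 10 1 4 8 3 2 12)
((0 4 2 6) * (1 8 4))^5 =((0 1 8 4 2 6))^5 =(0 6 2 4 8 1)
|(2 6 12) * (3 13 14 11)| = 12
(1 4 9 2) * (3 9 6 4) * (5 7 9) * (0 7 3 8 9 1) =(0 7 1 8 9 2)(3 5)(4 6) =[7, 8, 0, 5, 6, 3, 4, 1, 9, 2]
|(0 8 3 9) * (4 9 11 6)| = |(0 8 3 11 6 4 9)| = 7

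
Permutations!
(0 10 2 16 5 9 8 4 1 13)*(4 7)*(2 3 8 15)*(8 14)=[10, 13, 16, 14, 1, 9, 6, 4, 7, 15, 3, 11, 12, 0, 8, 2, 5]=(0 10 3 14 8 7 4 1 13)(2 16 5 9 15)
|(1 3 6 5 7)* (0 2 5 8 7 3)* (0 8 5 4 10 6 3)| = 6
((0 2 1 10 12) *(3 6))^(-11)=(0 12 10 1 2)(3 6)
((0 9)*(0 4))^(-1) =(0 4 9) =((0 9 4))^(-1)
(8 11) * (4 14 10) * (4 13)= (4 14 10 13)(8 11)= [0, 1, 2, 3, 14, 5, 6, 7, 11, 9, 13, 8, 12, 4, 10]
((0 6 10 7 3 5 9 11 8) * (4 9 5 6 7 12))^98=(0 11 4 10 3)(6 7 8 9 12)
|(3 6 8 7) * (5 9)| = 4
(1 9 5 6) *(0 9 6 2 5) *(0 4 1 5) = [9, 6, 0, 3, 1, 2, 5, 7, 8, 4] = (0 9 4 1 6 5 2)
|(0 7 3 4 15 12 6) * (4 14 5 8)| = |(0 7 3 14 5 8 4 15 12 6)| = 10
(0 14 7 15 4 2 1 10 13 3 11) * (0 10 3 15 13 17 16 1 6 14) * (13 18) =(1 3 11 10 17 16)(2 6 14 7 18 13 15 4) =[0, 3, 6, 11, 2, 5, 14, 18, 8, 9, 17, 10, 12, 15, 7, 4, 1, 16, 13]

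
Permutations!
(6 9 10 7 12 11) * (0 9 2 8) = (0 9 10 7 12 11 6 2 8) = [9, 1, 8, 3, 4, 5, 2, 12, 0, 10, 7, 6, 11]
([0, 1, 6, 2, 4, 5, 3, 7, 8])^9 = (8)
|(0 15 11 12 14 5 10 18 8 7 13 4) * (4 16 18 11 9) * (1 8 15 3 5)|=|(0 3 5 10 11 12 14 1 8 7 13 16 18 15 9 4)|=16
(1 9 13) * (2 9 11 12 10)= [0, 11, 9, 3, 4, 5, 6, 7, 8, 13, 2, 12, 10, 1]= (1 11 12 10 2 9 13)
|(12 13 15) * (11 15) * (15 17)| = 5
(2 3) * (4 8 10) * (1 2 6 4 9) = (1 2 3 6 4 8 10 9) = [0, 2, 3, 6, 8, 5, 4, 7, 10, 1, 9]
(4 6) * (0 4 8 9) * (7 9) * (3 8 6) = (0 4 3 8 7 9) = [4, 1, 2, 8, 3, 5, 6, 9, 7, 0]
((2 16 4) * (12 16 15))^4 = (2 4 16 12 15)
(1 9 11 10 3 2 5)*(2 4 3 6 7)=(1 9 11 10 6 7 2 5)(3 4)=[0, 9, 5, 4, 3, 1, 7, 2, 8, 11, 6, 10]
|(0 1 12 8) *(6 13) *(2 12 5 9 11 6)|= 10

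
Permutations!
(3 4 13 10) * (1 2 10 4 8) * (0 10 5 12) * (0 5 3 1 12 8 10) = [0, 2, 3, 10, 13, 8, 6, 7, 12, 9, 1, 11, 5, 4] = (1 2 3 10)(4 13)(5 8 12)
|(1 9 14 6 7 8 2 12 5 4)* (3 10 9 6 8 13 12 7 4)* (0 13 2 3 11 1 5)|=|(0 13 12)(1 6 4 5 11)(2 7)(3 10 9 14 8)|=30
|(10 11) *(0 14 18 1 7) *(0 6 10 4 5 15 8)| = 12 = |(0 14 18 1 7 6 10 11 4 5 15 8)|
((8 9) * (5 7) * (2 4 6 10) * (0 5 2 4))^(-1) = (0 2 7 5)(4 10 6)(8 9)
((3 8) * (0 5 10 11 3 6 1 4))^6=(0 6 11)(1 3 5)(4 8 10)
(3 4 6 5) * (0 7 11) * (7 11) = (0 11)(3 4 6 5) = [11, 1, 2, 4, 6, 3, 5, 7, 8, 9, 10, 0]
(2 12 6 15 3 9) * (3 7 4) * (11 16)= (2 12 6 15 7 4 3 9)(11 16)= [0, 1, 12, 9, 3, 5, 15, 4, 8, 2, 10, 16, 6, 13, 14, 7, 11]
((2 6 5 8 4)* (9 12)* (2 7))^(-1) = (2 7 4 8 5 6)(9 12)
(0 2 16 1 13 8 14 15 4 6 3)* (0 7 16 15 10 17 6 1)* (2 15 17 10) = (0 15 4 1 13 8 14 2 17 6 3 7 16) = [15, 13, 17, 7, 1, 5, 3, 16, 14, 9, 10, 11, 12, 8, 2, 4, 0, 6]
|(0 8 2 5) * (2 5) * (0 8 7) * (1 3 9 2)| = 4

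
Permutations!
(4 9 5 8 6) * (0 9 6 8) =[9, 1, 2, 3, 6, 0, 4, 7, 8, 5] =(0 9 5)(4 6)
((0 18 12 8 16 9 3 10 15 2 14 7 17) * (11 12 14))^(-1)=((0 18 14 7 17)(2 11 12 8 16 9 3 10 15))^(-1)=(0 17 7 14 18)(2 15 10 3 9 16 8 12 11)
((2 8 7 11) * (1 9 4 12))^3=(1 12 4 9)(2 11 7 8)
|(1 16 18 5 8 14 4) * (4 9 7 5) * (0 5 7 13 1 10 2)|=12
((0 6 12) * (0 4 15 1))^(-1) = ((0 6 12 4 15 1))^(-1) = (0 1 15 4 12 6)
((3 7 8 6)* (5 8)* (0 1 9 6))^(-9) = (0 8 5 7 3 6 9 1)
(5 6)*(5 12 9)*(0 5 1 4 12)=(0 5 6)(1 4 12 9)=[5, 4, 2, 3, 12, 6, 0, 7, 8, 1, 10, 11, 9]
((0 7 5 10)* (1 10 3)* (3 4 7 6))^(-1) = ((0 6 3 1 10)(4 7 5))^(-1) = (0 10 1 3 6)(4 5 7)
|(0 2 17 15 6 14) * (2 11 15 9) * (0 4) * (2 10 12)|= 30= |(0 11 15 6 14 4)(2 17 9 10 12)|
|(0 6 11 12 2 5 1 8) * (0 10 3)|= 10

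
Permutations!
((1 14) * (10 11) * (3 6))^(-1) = (1 14)(3 6)(10 11)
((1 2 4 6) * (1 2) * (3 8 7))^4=((2 4 6)(3 8 7))^4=(2 4 6)(3 8 7)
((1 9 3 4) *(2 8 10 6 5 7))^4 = (2 5 10)(6 8 7)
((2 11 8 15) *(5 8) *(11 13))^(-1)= ((2 13 11 5 8 15))^(-1)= (2 15 8 5 11 13)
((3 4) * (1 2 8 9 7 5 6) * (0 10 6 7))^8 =(0 10 6 1 2 8 9)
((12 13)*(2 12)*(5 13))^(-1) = (2 13 5 12)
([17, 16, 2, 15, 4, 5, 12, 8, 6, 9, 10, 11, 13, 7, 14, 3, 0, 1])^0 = (17)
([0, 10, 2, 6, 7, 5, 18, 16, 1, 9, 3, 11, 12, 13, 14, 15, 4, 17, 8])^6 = (18)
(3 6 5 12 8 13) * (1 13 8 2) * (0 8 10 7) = (0 8 10 7)(1 13 3 6 5 12 2) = [8, 13, 1, 6, 4, 12, 5, 0, 10, 9, 7, 11, 2, 3]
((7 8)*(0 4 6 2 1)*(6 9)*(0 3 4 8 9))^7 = (0 3 2 9 8 4 1 6 7)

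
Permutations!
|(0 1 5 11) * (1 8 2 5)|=5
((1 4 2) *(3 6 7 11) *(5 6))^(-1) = (1 2 4)(3 11 7 6 5)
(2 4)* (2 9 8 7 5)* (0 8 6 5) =[8, 1, 4, 3, 9, 2, 5, 0, 7, 6] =(0 8 7)(2 4 9 6 5)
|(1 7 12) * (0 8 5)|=3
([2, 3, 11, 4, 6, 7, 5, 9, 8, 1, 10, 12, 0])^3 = (0 12 11 2)(1 6 9 4 7 3 5)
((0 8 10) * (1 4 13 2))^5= (0 10 8)(1 4 13 2)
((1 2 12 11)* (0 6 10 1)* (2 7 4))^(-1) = (0 11 12 2 4 7 1 10 6)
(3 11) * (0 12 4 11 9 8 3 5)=(0 12 4 11 5)(3 9 8)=[12, 1, 2, 9, 11, 0, 6, 7, 3, 8, 10, 5, 4]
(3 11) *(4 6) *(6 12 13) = (3 11)(4 12 13 6) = [0, 1, 2, 11, 12, 5, 4, 7, 8, 9, 10, 3, 13, 6]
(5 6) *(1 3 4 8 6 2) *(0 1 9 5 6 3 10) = (0 1 10)(2 9 5)(3 4 8) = [1, 10, 9, 4, 8, 2, 6, 7, 3, 5, 0]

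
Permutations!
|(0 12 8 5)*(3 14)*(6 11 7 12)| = 14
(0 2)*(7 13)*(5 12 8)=[2, 1, 0, 3, 4, 12, 6, 13, 5, 9, 10, 11, 8, 7]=(0 2)(5 12 8)(7 13)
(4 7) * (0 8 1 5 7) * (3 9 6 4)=(0 8 1 5 7 3 9 6 4)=[8, 5, 2, 9, 0, 7, 4, 3, 1, 6]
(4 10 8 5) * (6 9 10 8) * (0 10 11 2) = (0 10 6 9 11 2)(4 8 5) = [10, 1, 0, 3, 8, 4, 9, 7, 5, 11, 6, 2]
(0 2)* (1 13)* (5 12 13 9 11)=[2, 9, 0, 3, 4, 12, 6, 7, 8, 11, 10, 5, 13, 1]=(0 2)(1 9 11 5 12 13)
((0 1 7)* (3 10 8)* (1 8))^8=(0 3 1)(7 8 10)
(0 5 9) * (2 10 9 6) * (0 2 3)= (0 5 6 3)(2 10 9)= [5, 1, 10, 0, 4, 6, 3, 7, 8, 2, 9]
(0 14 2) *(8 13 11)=(0 14 2)(8 13 11)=[14, 1, 0, 3, 4, 5, 6, 7, 13, 9, 10, 8, 12, 11, 2]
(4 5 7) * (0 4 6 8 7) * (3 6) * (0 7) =(0 4 5 7 3 6 8) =[4, 1, 2, 6, 5, 7, 8, 3, 0]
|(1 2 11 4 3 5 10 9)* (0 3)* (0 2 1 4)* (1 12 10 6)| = |(0 3 5 6 1 12 10 9 4 2 11)| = 11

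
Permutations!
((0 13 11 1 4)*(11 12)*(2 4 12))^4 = ((0 13 2 4)(1 12 11))^4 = (13)(1 12 11)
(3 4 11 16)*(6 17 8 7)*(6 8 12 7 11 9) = (3 4 9 6 17 12 7 8 11 16) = [0, 1, 2, 4, 9, 5, 17, 8, 11, 6, 10, 16, 7, 13, 14, 15, 3, 12]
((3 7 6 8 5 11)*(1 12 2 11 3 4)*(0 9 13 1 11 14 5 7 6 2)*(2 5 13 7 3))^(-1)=((0 9 7 5 2 14 13 1 12)(3 6 8)(4 11))^(-1)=(0 12 1 13 14 2 5 7 9)(3 8 6)(4 11)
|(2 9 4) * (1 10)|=6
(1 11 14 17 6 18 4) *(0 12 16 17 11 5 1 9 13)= [12, 5, 2, 3, 9, 1, 18, 7, 8, 13, 10, 14, 16, 0, 11, 15, 17, 6, 4]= (0 12 16 17 6 18 4 9 13)(1 5)(11 14)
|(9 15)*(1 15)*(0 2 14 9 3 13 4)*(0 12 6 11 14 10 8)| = 20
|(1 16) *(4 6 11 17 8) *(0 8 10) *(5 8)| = |(0 5 8 4 6 11 17 10)(1 16)| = 8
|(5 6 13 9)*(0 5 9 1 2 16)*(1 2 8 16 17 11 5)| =12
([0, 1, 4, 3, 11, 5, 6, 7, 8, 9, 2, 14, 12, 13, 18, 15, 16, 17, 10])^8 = [0, 1, 11, 3, 14, 5, 6, 7, 8, 9, 4, 18, 12, 13, 10, 15, 16, 17, 2]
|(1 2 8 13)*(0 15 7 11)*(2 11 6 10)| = 10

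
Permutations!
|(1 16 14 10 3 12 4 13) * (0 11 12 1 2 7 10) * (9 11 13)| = |(0 13 2 7 10 3 1 16 14)(4 9 11 12)| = 36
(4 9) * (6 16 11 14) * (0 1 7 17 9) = (0 1 7 17 9 4)(6 16 11 14) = [1, 7, 2, 3, 0, 5, 16, 17, 8, 4, 10, 14, 12, 13, 6, 15, 11, 9]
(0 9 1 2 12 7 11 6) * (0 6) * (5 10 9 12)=(0 12 7 11)(1 2 5 10 9)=[12, 2, 5, 3, 4, 10, 6, 11, 8, 1, 9, 0, 7]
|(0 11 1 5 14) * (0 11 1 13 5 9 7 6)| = 20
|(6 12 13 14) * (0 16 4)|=12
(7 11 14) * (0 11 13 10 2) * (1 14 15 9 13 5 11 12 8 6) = (0 12 8 6 1 14 7 5 11 15 9 13 10 2) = [12, 14, 0, 3, 4, 11, 1, 5, 6, 13, 2, 15, 8, 10, 7, 9]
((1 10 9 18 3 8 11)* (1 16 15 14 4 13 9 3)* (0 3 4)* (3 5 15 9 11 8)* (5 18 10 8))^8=(0 18 1 8 5 15 14)(4 11 9)(10 13 16)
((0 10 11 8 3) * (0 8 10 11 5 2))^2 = ((0 11 10 5 2)(3 8))^2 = (0 10 2 11 5)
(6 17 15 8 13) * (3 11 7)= (3 11 7)(6 17 15 8 13)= [0, 1, 2, 11, 4, 5, 17, 3, 13, 9, 10, 7, 12, 6, 14, 8, 16, 15]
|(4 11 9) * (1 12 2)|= |(1 12 2)(4 11 9)|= 3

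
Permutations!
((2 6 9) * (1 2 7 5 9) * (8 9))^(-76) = ((1 2 6)(5 8 9 7))^(-76) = (9)(1 6 2)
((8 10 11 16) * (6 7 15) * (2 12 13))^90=((2 12 13)(6 7 15)(8 10 11 16))^90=(8 11)(10 16)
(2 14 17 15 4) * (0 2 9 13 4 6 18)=(0 2 14 17 15 6 18)(4 9 13)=[2, 1, 14, 3, 9, 5, 18, 7, 8, 13, 10, 11, 12, 4, 17, 6, 16, 15, 0]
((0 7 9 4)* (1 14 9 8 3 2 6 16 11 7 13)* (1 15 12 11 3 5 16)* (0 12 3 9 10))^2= (0 15 2 1 10 13 3 6 14)(4 11 8 16)(5 9 12 7)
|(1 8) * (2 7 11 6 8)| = 6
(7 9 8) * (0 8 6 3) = (0 8 7 9 6 3) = [8, 1, 2, 0, 4, 5, 3, 9, 7, 6]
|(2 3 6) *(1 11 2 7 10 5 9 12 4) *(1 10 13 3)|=60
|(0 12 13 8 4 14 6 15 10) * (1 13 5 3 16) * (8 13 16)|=10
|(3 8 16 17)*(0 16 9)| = 6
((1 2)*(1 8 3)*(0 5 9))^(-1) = (0 9 5)(1 3 8 2)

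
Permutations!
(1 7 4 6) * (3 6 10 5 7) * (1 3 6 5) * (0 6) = (0 6 3 5 7 4 10 1) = [6, 0, 2, 5, 10, 7, 3, 4, 8, 9, 1]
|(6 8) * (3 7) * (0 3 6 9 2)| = 7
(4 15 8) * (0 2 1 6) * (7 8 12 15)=(0 2 1 6)(4 7 8)(12 15)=[2, 6, 1, 3, 7, 5, 0, 8, 4, 9, 10, 11, 15, 13, 14, 12]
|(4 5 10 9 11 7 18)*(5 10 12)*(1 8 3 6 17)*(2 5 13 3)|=|(1 8 2 5 12 13 3 6 17)(4 10 9 11 7 18)|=18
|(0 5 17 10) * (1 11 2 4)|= |(0 5 17 10)(1 11 2 4)|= 4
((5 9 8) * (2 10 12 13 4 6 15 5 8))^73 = (2 10 12 13 4 6 15 5 9)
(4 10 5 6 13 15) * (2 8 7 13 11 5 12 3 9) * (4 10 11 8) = (2 4 11 5 6 8 7 13 15 10 12 3 9) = [0, 1, 4, 9, 11, 6, 8, 13, 7, 2, 12, 5, 3, 15, 14, 10]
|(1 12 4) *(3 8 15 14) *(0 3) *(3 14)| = 6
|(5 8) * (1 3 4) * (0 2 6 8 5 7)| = 15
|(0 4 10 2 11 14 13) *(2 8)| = 8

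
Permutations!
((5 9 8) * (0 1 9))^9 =((0 1 9 8 5))^9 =(0 5 8 9 1)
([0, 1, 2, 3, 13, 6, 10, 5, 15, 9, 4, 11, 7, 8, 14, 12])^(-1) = [0, 1, 2, 3, 10, 7, 5, 12, 13, 9, 6, 11, 15, 4, 14, 8]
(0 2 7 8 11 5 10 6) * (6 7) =(0 2 6)(5 10 7 8 11) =[2, 1, 6, 3, 4, 10, 0, 8, 11, 9, 7, 5]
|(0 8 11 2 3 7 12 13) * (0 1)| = |(0 8 11 2 3 7 12 13 1)| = 9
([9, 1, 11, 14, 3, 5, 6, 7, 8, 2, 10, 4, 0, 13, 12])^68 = (0 4)(2 14)(3 9)(11 12)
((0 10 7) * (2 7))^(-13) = ((0 10 2 7))^(-13) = (0 7 2 10)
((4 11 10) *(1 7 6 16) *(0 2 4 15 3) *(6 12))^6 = (0 3 15 10 11 4 2)(1 7 12 6 16)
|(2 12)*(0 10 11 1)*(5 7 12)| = |(0 10 11 1)(2 5 7 12)| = 4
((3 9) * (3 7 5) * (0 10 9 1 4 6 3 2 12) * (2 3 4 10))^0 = (12)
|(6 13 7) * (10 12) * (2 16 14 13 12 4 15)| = |(2 16 14 13 7 6 12 10 4 15)| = 10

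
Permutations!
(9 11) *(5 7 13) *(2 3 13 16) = (2 3 13 5 7 16)(9 11) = [0, 1, 3, 13, 4, 7, 6, 16, 8, 11, 10, 9, 12, 5, 14, 15, 2]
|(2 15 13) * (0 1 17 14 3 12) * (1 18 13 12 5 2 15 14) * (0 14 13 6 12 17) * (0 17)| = |(0 18 6 12 14 3 5 2 13 15)(1 17)| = 10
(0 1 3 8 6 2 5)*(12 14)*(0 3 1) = (2 5 3 8 6)(12 14) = [0, 1, 5, 8, 4, 3, 2, 7, 6, 9, 10, 11, 14, 13, 12]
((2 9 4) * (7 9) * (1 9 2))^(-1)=(1 4 9)(2 7)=((1 9 4)(2 7))^(-1)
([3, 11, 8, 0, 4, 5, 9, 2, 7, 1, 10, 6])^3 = [3, 9, 2, 0, 4, 5, 11, 7, 8, 6, 10, 1]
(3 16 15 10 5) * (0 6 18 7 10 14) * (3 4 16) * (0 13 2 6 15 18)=[15, 1, 6, 3, 16, 4, 0, 10, 8, 9, 5, 11, 12, 2, 13, 14, 18, 17, 7]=(0 15 14 13 2 6)(4 16 18 7 10 5)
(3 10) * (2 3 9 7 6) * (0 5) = (0 5)(2 3 10 9 7 6) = [5, 1, 3, 10, 4, 0, 2, 6, 8, 7, 9]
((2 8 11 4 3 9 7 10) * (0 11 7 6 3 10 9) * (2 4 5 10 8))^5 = ((0 11 5 10 4 8 7 9 6 3))^5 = (0 8)(3 4)(5 9)(6 10)(7 11)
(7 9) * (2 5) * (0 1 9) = (0 1 9 7)(2 5) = [1, 9, 5, 3, 4, 2, 6, 0, 8, 7]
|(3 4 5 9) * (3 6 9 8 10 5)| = 6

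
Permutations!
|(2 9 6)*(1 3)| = 6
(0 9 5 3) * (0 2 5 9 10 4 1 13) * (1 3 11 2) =(0 10 4 3 1 13)(2 5 11) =[10, 13, 5, 1, 3, 11, 6, 7, 8, 9, 4, 2, 12, 0]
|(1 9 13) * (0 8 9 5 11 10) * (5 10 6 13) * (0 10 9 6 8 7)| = |(0 7)(1 9 5 11 8 6 13)| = 14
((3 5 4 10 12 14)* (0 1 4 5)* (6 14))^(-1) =(0 3 14 6 12 10 4 1)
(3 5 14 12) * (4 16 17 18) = [0, 1, 2, 5, 16, 14, 6, 7, 8, 9, 10, 11, 3, 13, 12, 15, 17, 18, 4] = (3 5 14 12)(4 16 17 18)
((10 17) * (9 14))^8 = (17)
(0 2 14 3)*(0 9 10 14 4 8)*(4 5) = (0 2 5 4 8)(3 9 10 14) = [2, 1, 5, 9, 8, 4, 6, 7, 0, 10, 14, 11, 12, 13, 3]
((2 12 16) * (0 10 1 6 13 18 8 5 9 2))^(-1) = (0 16 12 2 9 5 8 18 13 6 1 10)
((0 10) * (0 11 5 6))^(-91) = (0 6 5 11 10)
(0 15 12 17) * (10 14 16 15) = (0 10 14 16 15 12 17) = [10, 1, 2, 3, 4, 5, 6, 7, 8, 9, 14, 11, 17, 13, 16, 12, 15, 0]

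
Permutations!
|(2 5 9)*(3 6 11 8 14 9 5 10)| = |(2 10 3 6 11 8 14 9)| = 8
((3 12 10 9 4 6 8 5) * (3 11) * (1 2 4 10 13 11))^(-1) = (1 5 8 6 4 2)(3 11 13 12)(9 10)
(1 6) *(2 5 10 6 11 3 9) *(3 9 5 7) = (1 11 9 2 7 3 5 10 6) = [0, 11, 7, 5, 4, 10, 1, 3, 8, 2, 6, 9]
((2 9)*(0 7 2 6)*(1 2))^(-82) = ((0 7 1 2 9 6))^(-82) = (0 1 9)(2 6 7)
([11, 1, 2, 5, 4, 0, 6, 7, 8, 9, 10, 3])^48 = (11)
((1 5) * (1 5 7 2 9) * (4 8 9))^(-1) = (1 9 8 4 2 7)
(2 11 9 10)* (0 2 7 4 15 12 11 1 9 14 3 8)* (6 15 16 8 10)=(0 2 1 9 6 15 12 11 14 3 10 7 4 16 8)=[2, 9, 1, 10, 16, 5, 15, 4, 0, 6, 7, 14, 11, 13, 3, 12, 8]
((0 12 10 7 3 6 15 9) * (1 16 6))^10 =((0 12 10 7 3 1 16 6 15 9))^10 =(16)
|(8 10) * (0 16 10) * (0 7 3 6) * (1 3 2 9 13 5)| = 12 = |(0 16 10 8 7 2 9 13 5 1 3 6)|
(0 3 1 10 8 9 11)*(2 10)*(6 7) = (0 3 1 2 10 8 9 11)(6 7) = [3, 2, 10, 1, 4, 5, 7, 6, 9, 11, 8, 0]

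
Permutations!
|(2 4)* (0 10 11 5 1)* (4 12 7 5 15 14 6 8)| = 13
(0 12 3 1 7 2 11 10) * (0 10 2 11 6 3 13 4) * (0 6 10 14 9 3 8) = (0 12 13 4 6 8)(1 7 11 2 10 14 9 3) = [12, 7, 10, 1, 6, 5, 8, 11, 0, 3, 14, 2, 13, 4, 9]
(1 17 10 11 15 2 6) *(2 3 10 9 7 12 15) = [0, 17, 6, 10, 4, 5, 1, 12, 8, 7, 11, 2, 15, 13, 14, 3, 16, 9] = (1 17 9 7 12 15 3 10 11 2 6)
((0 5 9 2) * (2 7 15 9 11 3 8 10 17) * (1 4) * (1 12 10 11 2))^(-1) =(0 2 5)(1 17 10 12 4)(3 11 8)(7 9 15)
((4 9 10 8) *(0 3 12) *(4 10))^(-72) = ((0 3 12)(4 9)(8 10))^(-72) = (12)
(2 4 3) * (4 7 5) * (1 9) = (1 9)(2 7 5 4 3) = [0, 9, 7, 2, 3, 4, 6, 5, 8, 1]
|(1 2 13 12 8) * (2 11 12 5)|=|(1 11 12 8)(2 13 5)|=12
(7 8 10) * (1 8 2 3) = (1 8 10 7 2 3) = [0, 8, 3, 1, 4, 5, 6, 2, 10, 9, 7]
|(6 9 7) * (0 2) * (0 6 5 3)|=|(0 2 6 9 7 5 3)|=7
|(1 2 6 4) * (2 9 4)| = |(1 9 4)(2 6)| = 6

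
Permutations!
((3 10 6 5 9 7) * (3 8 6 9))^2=((3 10 9 7 8 6 5))^2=(3 9 8 5 10 7 6)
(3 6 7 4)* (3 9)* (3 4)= (3 6 7)(4 9)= [0, 1, 2, 6, 9, 5, 7, 3, 8, 4]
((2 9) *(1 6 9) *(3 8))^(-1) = ((1 6 9 2)(3 8))^(-1) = (1 2 9 6)(3 8)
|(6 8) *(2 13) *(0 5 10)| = |(0 5 10)(2 13)(6 8)| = 6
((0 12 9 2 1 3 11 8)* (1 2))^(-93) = ((0 12 9 1 3 11 8))^(-93) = (0 11 1 12 8 3 9)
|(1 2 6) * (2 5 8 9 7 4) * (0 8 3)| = 10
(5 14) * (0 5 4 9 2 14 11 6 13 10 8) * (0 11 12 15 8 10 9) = (0 5 12 15 8 11 6 13 9 2 14 4) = [5, 1, 14, 3, 0, 12, 13, 7, 11, 2, 10, 6, 15, 9, 4, 8]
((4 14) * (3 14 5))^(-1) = (3 5 4 14)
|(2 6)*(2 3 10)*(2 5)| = 5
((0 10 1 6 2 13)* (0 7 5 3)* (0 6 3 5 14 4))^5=(0 2)(1 7)(3 14)(4 6)(10 13)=((0 10 1 3 6 2 13 7 14 4))^5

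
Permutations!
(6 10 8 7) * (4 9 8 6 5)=[0, 1, 2, 3, 9, 4, 10, 5, 7, 8, 6]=(4 9 8 7 5)(6 10)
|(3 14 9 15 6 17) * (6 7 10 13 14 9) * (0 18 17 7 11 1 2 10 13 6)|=14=|(0 18 17 3 9 15 11 1 2 10 6 7 13 14)|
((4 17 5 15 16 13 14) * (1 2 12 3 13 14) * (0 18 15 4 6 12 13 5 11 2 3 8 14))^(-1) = ((0 18 15 16)(1 3 5 4 17 11 2 13)(6 12 8 14))^(-1) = (0 16 15 18)(1 13 2 11 17 4 5 3)(6 14 8 12)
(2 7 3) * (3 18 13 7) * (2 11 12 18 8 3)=(3 11 12 18 13 7 8)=[0, 1, 2, 11, 4, 5, 6, 8, 3, 9, 10, 12, 18, 7, 14, 15, 16, 17, 13]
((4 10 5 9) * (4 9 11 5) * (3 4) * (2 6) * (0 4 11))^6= (11)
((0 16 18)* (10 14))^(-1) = (0 18 16)(10 14)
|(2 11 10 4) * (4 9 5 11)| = |(2 4)(5 11 10 9)| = 4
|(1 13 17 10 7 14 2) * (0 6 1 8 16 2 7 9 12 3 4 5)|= 66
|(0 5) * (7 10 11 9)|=4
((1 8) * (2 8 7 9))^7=(1 9 8 7 2)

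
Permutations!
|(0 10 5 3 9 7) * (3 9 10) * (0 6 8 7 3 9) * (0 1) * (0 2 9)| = 6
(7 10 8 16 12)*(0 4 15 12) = (0 4 15 12 7 10 8 16) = [4, 1, 2, 3, 15, 5, 6, 10, 16, 9, 8, 11, 7, 13, 14, 12, 0]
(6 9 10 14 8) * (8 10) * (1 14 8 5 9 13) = (1 14 10 8 6 13)(5 9) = [0, 14, 2, 3, 4, 9, 13, 7, 6, 5, 8, 11, 12, 1, 10]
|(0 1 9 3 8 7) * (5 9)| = |(0 1 5 9 3 8 7)| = 7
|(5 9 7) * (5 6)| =|(5 9 7 6)| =4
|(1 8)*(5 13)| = |(1 8)(5 13)| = 2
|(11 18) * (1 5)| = 2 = |(1 5)(11 18)|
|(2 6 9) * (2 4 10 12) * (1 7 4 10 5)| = |(1 7 4 5)(2 6 9 10 12)| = 20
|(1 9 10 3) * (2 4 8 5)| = |(1 9 10 3)(2 4 8 5)| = 4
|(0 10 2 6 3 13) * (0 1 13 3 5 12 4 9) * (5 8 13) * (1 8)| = |(0 10 2 6 1 5 12 4 9)(8 13)| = 18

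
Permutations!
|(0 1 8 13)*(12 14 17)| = |(0 1 8 13)(12 14 17)| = 12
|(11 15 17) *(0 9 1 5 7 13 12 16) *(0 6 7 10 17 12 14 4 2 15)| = |(0 9 1 5 10 17 11)(2 15 12 16 6 7 13 14 4)| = 63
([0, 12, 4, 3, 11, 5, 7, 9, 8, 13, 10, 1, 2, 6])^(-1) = (1 11 4 2 12)(6 13 9 7)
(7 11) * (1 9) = (1 9)(7 11) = [0, 9, 2, 3, 4, 5, 6, 11, 8, 1, 10, 7]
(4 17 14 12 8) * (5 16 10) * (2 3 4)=(2 3 4 17 14 12 8)(5 16 10)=[0, 1, 3, 4, 17, 16, 6, 7, 2, 9, 5, 11, 8, 13, 12, 15, 10, 14]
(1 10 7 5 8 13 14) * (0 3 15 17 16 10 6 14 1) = (0 3 15 17 16 10 7 5 8 13 1 6 14) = [3, 6, 2, 15, 4, 8, 14, 5, 13, 9, 7, 11, 12, 1, 0, 17, 10, 16]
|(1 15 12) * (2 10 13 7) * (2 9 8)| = 6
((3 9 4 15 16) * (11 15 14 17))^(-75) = (3 11 4 16 17 9 15 14)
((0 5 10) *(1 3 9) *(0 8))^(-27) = (0 5 10 8)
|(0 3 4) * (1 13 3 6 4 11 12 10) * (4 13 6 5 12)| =10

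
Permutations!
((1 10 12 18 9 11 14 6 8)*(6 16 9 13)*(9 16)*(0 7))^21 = ((0 7)(1 10 12 18 13 6 8)(9 11 14))^21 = (18)(0 7)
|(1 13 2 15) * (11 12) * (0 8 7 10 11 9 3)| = 8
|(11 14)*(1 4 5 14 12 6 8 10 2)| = |(1 4 5 14 11 12 6 8 10 2)| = 10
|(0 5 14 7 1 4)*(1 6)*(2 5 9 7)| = 6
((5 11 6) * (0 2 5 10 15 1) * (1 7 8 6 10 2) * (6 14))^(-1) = ((0 1)(2 5 11 10 15 7 8 14 6))^(-1) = (0 1)(2 6 14 8 7 15 10 11 5)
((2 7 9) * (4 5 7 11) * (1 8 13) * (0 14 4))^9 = (0 14 4 5 7 9 2 11)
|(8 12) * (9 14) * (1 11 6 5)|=|(1 11 6 5)(8 12)(9 14)|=4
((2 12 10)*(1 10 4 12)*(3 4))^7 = (1 10 2)(3 4 12) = ((1 10 2)(3 4 12))^7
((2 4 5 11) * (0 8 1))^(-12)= ((0 8 1)(2 4 5 11))^(-12)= (11)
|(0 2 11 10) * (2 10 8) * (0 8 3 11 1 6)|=|(0 10 8 2 1 6)(3 11)|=6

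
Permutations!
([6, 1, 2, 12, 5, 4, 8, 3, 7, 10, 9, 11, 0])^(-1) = [12, 1, 2, 7, 5, 4, 0, 8, 6, 10, 9, 11, 3]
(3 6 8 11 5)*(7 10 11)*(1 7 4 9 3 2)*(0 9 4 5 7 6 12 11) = (0 9 3 12 11 7 10)(1 6 8 5 2) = [9, 6, 1, 12, 4, 2, 8, 10, 5, 3, 0, 7, 11]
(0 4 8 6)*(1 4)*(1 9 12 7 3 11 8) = (0 9 12 7 3 11 8 6)(1 4) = [9, 4, 2, 11, 1, 5, 0, 3, 6, 12, 10, 8, 7]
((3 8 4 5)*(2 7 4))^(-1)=(2 8 3 5 4 7)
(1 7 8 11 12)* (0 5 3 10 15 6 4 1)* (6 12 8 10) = (0 5 3 6 4 1 7 10 15 12)(8 11) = [5, 7, 2, 6, 1, 3, 4, 10, 11, 9, 15, 8, 0, 13, 14, 12]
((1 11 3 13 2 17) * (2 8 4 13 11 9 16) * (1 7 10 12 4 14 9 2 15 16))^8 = (1 8 12 17 9 13 10 2 14 4 7)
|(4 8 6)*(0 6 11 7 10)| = |(0 6 4 8 11 7 10)| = 7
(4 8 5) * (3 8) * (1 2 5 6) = (1 2 5 4 3 8 6) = [0, 2, 5, 8, 3, 4, 1, 7, 6]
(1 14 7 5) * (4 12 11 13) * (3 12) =(1 14 7 5)(3 12 11 13 4) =[0, 14, 2, 12, 3, 1, 6, 5, 8, 9, 10, 13, 11, 4, 7]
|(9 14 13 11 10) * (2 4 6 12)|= |(2 4 6 12)(9 14 13 11 10)|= 20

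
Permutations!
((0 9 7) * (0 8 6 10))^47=(0 10 6 8 7 9)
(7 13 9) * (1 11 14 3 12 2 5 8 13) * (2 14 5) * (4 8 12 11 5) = (1 5 12 14 3 11 4 8 13 9 7) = [0, 5, 2, 11, 8, 12, 6, 1, 13, 7, 10, 4, 14, 9, 3]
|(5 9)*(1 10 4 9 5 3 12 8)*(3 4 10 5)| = |(1 5 3 12 8)(4 9)| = 10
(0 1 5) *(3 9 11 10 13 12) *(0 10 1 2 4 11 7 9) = (0 2 4 11 1 5 10 13 12 3)(7 9) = [2, 5, 4, 0, 11, 10, 6, 9, 8, 7, 13, 1, 3, 12]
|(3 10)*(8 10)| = 3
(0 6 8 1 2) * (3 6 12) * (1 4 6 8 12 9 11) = (0 9 11 1 2)(3 8 4 6 12) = [9, 2, 0, 8, 6, 5, 12, 7, 4, 11, 10, 1, 3]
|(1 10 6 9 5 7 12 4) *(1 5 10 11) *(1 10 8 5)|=10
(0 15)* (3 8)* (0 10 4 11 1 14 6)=(0 15 10 4 11 1 14 6)(3 8)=[15, 14, 2, 8, 11, 5, 0, 7, 3, 9, 4, 1, 12, 13, 6, 10]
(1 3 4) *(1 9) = (1 3 4 9) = [0, 3, 2, 4, 9, 5, 6, 7, 8, 1]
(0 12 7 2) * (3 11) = (0 12 7 2)(3 11) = [12, 1, 0, 11, 4, 5, 6, 2, 8, 9, 10, 3, 7]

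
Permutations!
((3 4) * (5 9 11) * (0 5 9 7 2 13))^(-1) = (0 13 2 7 5)(3 4)(9 11)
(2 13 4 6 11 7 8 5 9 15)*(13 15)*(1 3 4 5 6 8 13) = (1 3 4 8 6 11 7 13 5 9)(2 15) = [0, 3, 15, 4, 8, 9, 11, 13, 6, 1, 10, 7, 12, 5, 14, 2]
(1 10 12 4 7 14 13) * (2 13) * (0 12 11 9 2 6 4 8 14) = (0 12 8 14 6 4 7)(1 10 11 9 2 13) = [12, 10, 13, 3, 7, 5, 4, 0, 14, 2, 11, 9, 8, 1, 6]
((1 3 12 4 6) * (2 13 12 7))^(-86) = ((1 3 7 2 13 12 4 6))^(-86) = (1 7 13 4)(2 12 6 3)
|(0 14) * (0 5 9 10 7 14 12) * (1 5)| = 6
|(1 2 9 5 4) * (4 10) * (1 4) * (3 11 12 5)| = |(1 2 9 3 11 12 5 10)| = 8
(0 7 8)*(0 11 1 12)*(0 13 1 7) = [0, 12, 2, 3, 4, 5, 6, 8, 11, 9, 10, 7, 13, 1] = (1 12 13)(7 8 11)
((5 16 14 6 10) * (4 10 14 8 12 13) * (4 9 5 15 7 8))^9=((4 10 15 7 8 12 13 9 5 16)(6 14))^9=(4 16 5 9 13 12 8 7 15 10)(6 14)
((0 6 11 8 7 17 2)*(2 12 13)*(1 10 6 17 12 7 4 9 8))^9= ((0 17 7 12 13 2)(1 10 6 11)(4 9 8))^9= (0 12)(1 10 6 11)(2 7)(13 17)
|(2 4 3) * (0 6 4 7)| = |(0 6 4 3 2 7)| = 6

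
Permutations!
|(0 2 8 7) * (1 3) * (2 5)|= 10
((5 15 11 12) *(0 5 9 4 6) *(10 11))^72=((0 5 15 10 11 12 9 4 6))^72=(15)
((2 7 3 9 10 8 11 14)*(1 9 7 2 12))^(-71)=(1 12 14 11 8 10 9)(3 7)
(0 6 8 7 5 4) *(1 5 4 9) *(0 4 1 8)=(0 6)(1 5 9 8 7)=[6, 5, 2, 3, 4, 9, 0, 1, 7, 8]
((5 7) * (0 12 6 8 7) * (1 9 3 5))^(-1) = ((0 12 6 8 7 1 9 3 5))^(-1) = (0 5 3 9 1 7 8 6 12)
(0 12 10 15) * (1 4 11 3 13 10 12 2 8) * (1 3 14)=(0 2 8 3 13 10 15)(1 4 11 14)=[2, 4, 8, 13, 11, 5, 6, 7, 3, 9, 15, 14, 12, 10, 1, 0]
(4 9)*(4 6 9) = [0, 1, 2, 3, 4, 5, 9, 7, 8, 6] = (6 9)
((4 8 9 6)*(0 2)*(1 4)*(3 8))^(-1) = ((0 2)(1 4 3 8 9 6))^(-1) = (0 2)(1 6 9 8 3 4)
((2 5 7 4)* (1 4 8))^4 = (1 7 2)(4 8 5)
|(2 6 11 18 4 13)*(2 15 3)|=|(2 6 11 18 4 13 15 3)|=8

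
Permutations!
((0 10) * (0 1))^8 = (0 1 10)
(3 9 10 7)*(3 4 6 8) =[0, 1, 2, 9, 6, 5, 8, 4, 3, 10, 7] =(3 9 10 7 4 6 8)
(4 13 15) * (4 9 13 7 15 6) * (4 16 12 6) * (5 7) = (4 5 7 15 9 13)(6 16 12) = [0, 1, 2, 3, 5, 7, 16, 15, 8, 13, 10, 11, 6, 4, 14, 9, 12]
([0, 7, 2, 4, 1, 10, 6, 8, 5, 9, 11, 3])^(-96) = [0, 1, 2, 3, 4, 5, 6, 7, 8, 9, 10, 11]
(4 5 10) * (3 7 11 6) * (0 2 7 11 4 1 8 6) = (0 2 7 4 5 10 1 8 6 3 11) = [2, 8, 7, 11, 5, 10, 3, 4, 6, 9, 1, 0]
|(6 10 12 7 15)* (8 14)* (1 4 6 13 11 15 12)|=|(1 4 6 10)(7 12)(8 14)(11 15 13)|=12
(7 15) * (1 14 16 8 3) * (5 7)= [0, 14, 2, 1, 4, 7, 6, 15, 3, 9, 10, 11, 12, 13, 16, 5, 8]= (1 14 16 8 3)(5 7 15)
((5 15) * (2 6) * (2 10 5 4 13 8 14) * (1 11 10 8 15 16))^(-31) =(1 16 5 10 11)(2 6 8 14)(4 15 13)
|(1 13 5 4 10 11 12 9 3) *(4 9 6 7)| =30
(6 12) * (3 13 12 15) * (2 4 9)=(2 4 9)(3 13 12 6 15)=[0, 1, 4, 13, 9, 5, 15, 7, 8, 2, 10, 11, 6, 12, 14, 3]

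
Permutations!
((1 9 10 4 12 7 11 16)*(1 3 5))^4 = (1 12 3 10 11)(4 16 9 7 5)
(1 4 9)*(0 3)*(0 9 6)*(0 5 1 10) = (0 3 9 10)(1 4 6 5) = [3, 4, 2, 9, 6, 1, 5, 7, 8, 10, 0]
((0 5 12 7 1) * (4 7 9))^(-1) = (0 1 7 4 9 12 5)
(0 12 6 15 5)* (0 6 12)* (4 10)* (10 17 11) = (4 17 11 10)(5 6 15) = [0, 1, 2, 3, 17, 6, 15, 7, 8, 9, 4, 10, 12, 13, 14, 5, 16, 11]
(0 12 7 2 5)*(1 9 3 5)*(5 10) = (0 12 7 2 1 9 3 10 5) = [12, 9, 1, 10, 4, 0, 6, 2, 8, 3, 5, 11, 7]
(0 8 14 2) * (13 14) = (0 8 13 14 2) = [8, 1, 0, 3, 4, 5, 6, 7, 13, 9, 10, 11, 12, 14, 2]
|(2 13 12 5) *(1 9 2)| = 6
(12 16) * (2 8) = (2 8)(12 16) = [0, 1, 8, 3, 4, 5, 6, 7, 2, 9, 10, 11, 16, 13, 14, 15, 12]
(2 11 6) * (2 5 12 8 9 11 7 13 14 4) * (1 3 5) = (1 3 5 12 8 9 11 6)(2 7 13 14 4) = [0, 3, 7, 5, 2, 12, 1, 13, 9, 11, 10, 6, 8, 14, 4]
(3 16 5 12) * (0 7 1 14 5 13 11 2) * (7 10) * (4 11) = (0 10 7 1 14 5 12 3 16 13 4 11 2) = [10, 14, 0, 16, 11, 12, 6, 1, 8, 9, 7, 2, 3, 4, 5, 15, 13]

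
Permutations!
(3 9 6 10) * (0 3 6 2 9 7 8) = (0 3 7 8)(2 9)(6 10) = [3, 1, 9, 7, 4, 5, 10, 8, 0, 2, 6]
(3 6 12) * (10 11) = [0, 1, 2, 6, 4, 5, 12, 7, 8, 9, 11, 10, 3] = (3 6 12)(10 11)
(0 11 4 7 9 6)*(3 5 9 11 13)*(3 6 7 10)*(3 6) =(0 13 3 5 9 7 11 4 10 6) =[13, 1, 2, 5, 10, 9, 0, 11, 8, 7, 6, 4, 12, 3]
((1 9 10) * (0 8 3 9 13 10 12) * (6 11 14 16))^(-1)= ((0 8 3 9 12)(1 13 10)(6 11 14 16))^(-1)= (0 12 9 3 8)(1 10 13)(6 16 14 11)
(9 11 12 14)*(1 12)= (1 12 14 9 11)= [0, 12, 2, 3, 4, 5, 6, 7, 8, 11, 10, 1, 14, 13, 9]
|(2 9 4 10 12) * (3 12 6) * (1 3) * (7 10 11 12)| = |(1 3 7 10 6)(2 9 4 11 12)| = 5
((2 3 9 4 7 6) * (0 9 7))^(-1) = ((0 9 4)(2 3 7 6))^(-1) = (0 4 9)(2 6 7 3)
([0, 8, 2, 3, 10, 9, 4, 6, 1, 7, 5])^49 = [0, 8, 2, 3, 10, 9, 4, 6, 1, 7, 5]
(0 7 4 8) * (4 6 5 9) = (0 7 6 5 9 4 8) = [7, 1, 2, 3, 8, 9, 5, 6, 0, 4]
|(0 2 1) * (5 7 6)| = |(0 2 1)(5 7 6)| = 3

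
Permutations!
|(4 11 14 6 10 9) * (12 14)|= 7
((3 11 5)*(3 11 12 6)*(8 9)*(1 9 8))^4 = (3 12 6)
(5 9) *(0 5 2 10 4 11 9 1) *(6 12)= (0 5 1)(2 10 4 11 9)(6 12)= [5, 0, 10, 3, 11, 1, 12, 7, 8, 2, 4, 9, 6]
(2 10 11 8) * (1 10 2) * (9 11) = (1 10 9 11 8) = [0, 10, 2, 3, 4, 5, 6, 7, 1, 11, 9, 8]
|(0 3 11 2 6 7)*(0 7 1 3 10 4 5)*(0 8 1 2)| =8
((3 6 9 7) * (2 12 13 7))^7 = ((2 12 13 7 3 6 9))^7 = (13)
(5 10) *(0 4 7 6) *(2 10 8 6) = [4, 1, 10, 3, 7, 8, 0, 2, 6, 9, 5] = (0 4 7 2 10 5 8 6)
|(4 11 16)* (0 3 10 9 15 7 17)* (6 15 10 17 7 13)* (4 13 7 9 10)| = 24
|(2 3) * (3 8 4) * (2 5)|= 5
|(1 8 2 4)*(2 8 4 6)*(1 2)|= 4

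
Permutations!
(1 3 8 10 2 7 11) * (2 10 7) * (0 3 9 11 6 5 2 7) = (0 3 8)(1 9 11)(2 7 6 5) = [3, 9, 7, 8, 4, 2, 5, 6, 0, 11, 10, 1]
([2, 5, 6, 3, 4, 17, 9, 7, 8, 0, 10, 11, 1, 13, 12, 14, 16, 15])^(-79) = (0 2 6 9)(1 12 14 15 17 5)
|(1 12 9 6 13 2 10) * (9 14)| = 8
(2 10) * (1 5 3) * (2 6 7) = (1 5 3)(2 10 6 7) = [0, 5, 10, 1, 4, 3, 7, 2, 8, 9, 6]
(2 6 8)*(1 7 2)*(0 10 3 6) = (0 10 3 6 8 1 7 2) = [10, 7, 0, 6, 4, 5, 8, 2, 1, 9, 3]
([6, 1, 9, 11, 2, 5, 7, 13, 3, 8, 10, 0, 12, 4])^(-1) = [11, 1, 4, 8, 13, 5, 0, 6, 9, 2, 10, 3, 12, 7]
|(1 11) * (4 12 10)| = |(1 11)(4 12 10)| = 6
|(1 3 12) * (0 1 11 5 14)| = 7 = |(0 1 3 12 11 5 14)|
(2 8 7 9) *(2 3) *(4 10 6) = (2 8 7 9 3)(4 10 6) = [0, 1, 8, 2, 10, 5, 4, 9, 7, 3, 6]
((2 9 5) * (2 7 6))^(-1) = (2 6 7 5 9)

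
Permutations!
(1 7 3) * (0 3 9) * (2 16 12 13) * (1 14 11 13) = [3, 7, 16, 14, 4, 5, 6, 9, 8, 0, 10, 13, 1, 2, 11, 15, 12] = (0 3 14 11 13 2 16 12 1 7 9)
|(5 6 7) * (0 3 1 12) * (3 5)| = |(0 5 6 7 3 1 12)| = 7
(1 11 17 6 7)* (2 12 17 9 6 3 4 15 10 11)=(1 2 12 17 3 4 15 10 11 9 6 7)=[0, 2, 12, 4, 15, 5, 7, 1, 8, 6, 11, 9, 17, 13, 14, 10, 16, 3]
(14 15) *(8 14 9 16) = (8 14 15 9 16) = [0, 1, 2, 3, 4, 5, 6, 7, 14, 16, 10, 11, 12, 13, 15, 9, 8]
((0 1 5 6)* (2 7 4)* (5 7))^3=((0 1 7 4 2 5 6))^3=(0 4 6 7 5 1 2)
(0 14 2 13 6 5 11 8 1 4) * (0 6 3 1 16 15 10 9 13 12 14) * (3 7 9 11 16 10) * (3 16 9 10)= (1 4 6 5 9 13 7 10 11 8 3)(2 12 14)(15 16)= [0, 4, 12, 1, 6, 9, 5, 10, 3, 13, 11, 8, 14, 7, 2, 16, 15]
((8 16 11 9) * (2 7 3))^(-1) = ((2 7 3)(8 16 11 9))^(-1) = (2 3 7)(8 9 11 16)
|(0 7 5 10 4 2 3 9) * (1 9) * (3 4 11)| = |(0 7 5 10 11 3 1 9)(2 4)| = 8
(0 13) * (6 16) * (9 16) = (0 13)(6 9 16) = [13, 1, 2, 3, 4, 5, 9, 7, 8, 16, 10, 11, 12, 0, 14, 15, 6]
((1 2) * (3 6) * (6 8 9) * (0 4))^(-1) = ((0 4)(1 2)(3 8 9 6))^(-1) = (0 4)(1 2)(3 6 9 8)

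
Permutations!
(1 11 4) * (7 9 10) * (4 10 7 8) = (1 11 10 8 4)(7 9) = [0, 11, 2, 3, 1, 5, 6, 9, 4, 7, 8, 10]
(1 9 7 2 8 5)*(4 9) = (1 4 9 7 2 8 5) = [0, 4, 8, 3, 9, 1, 6, 2, 5, 7]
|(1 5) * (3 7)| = 2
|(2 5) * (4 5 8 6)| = 5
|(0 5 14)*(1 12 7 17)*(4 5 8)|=20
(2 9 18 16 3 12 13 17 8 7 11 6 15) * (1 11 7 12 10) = [0, 11, 9, 10, 4, 5, 15, 7, 12, 18, 1, 6, 13, 17, 14, 2, 3, 8, 16] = (1 11 6 15 2 9 18 16 3 10)(8 12 13 17)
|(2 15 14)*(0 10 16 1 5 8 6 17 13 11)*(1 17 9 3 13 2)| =|(0 10 16 17 2 15 14 1 5 8 6 9 3 13 11)| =15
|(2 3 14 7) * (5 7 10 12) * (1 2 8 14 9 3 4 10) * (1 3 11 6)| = 13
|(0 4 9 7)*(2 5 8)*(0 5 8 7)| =6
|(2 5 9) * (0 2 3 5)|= 6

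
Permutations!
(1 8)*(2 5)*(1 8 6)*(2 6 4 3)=(8)(1 4 3 2 5 6)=[0, 4, 5, 2, 3, 6, 1, 7, 8]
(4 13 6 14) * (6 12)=(4 13 12 6 14)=[0, 1, 2, 3, 13, 5, 14, 7, 8, 9, 10, 11, 6, 12, 4]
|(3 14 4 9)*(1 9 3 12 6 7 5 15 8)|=24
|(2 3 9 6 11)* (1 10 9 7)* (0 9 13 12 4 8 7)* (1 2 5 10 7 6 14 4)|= 15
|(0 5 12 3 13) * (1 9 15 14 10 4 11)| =35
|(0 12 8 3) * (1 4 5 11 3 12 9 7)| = 8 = |(0 9 7 1 4 5 11 3)(8 12)|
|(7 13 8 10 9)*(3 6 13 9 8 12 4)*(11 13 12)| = 4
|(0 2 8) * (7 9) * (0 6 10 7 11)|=|(0 2 8 6 10 7 9 11)|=8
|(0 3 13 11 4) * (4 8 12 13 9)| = 4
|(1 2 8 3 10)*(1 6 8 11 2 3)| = 10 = |(1 3 10 6 8)(2 11)|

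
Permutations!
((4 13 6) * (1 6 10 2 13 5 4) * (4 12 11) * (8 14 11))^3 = (1 6)(4 8)(5 14)(11 12)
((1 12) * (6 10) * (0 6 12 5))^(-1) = (0 5 1 12 10 6)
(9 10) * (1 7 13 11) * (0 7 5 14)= [7, 5, 2, 3, 4, 14, 6, 13, 8, 10, 9, 1, 12, 11, 0]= (0 7 13 11 1 5 14)(9 10)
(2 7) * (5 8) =(2 7)(5 8) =[0, 1, 7, 3, 4, 8, 6, 2, 5]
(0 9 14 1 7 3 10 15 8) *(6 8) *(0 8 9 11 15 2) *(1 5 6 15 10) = (15)(0 11 10 2)(1 7 3)(5 6 9 14) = [11, 7, 0, 1, 4, 6, 9, 3, 8, 14, 2, 10, 12, 13, 5, 15]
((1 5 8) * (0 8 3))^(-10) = ((0 8 1 5 3))^(-10) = (8)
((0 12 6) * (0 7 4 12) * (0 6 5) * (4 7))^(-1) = ((0 6 4 12 5))^(-1) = (0 5 12 4 6)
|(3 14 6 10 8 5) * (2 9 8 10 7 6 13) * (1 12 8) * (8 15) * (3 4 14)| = 10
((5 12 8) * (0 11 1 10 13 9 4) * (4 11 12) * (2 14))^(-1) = (0 4 5 8 12)(1 11 9 13 10)(2 14)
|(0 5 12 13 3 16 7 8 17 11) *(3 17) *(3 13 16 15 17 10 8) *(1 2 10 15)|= 14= |(0 5 12 16 7 3 1 2 10 8 13 15 17 11)|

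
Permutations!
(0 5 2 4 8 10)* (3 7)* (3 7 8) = (0 5 2 4 3 8 10) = [5, 1, 4, 8, 3, 2, 6, 7, 10, 9, 0]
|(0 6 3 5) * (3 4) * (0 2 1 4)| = |(0 6)(1 4 3 5 2)| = 10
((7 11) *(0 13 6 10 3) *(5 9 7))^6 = (0 13 6 10 3)(5 7)(9 11)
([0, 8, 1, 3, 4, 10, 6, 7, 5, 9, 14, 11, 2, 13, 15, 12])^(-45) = [0, 10, 5, 3, 4, 15, 6, 7, 14, 9, 12, 11, 8, 13, 2, 1]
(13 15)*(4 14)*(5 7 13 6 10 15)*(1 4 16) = (1 4 14 16)(5 7 13)(6 10 15) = [0, 4, 2, 3, 14, 7, 10, 13, 8, 9, 15, 11, 12, 5, 16, 6, 1]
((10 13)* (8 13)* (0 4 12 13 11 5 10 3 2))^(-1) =((0 4 12 13 3 2)(5 10 8 11))^(-1) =(0 2 3 13 12 4)(5 11 8 10)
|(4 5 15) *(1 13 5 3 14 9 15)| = 15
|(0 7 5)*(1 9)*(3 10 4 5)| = |(0 7 3 10 4 5)(1 9)| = 6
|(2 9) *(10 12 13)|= 6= |(2 9)(10 12 13)|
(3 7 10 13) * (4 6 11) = (3 7 10 13)(4 6 11) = [0, 1, 2, 7, 6, 5, 11, 10, 8, 9, 13, 4, 12, 3]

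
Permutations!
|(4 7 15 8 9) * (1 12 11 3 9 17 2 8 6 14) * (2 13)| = |(1 12 11 3 9 4 7 15 6 14)(2 8 17 13)| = 20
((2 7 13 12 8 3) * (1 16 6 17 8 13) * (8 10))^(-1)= (1 7 2 3 8 10 17 6 16)(12 13)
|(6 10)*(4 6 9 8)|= 5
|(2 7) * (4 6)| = 2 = |(2 7)(4 6)|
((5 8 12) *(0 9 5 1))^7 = (0 9 5 8 12 1)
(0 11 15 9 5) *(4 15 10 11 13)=(0 13 4 15 9 5)(10 11)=[13, 1, 2, 3, 15, 0, 6, 7, 8, 5, 11, 10, 12, 4, 14, 9]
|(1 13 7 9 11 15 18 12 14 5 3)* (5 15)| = |(1 13 7 9 11 5 3)(12 14 15 18)| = 28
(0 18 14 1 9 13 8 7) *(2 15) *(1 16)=(0 18 14 16 1 9 13 8 7)(2 15)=[18, 9, 15, 3, 4, 5, 6, 0, 7, 13, 10, 11, 12, 8, 16, 2, 1, 17, 14]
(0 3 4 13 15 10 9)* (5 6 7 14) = [3, 1, 2, 4, 13, 6, 7, 14, 8, 0, 9, 11, 12, 15, 5, 10] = (0 3 4 13 15 10 9)(5 6 7 14)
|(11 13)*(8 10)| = |(8 10)(11 13)| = 2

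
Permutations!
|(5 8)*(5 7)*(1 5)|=|(1 5 8 7)|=4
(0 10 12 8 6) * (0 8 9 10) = [0, 1, 2, 3, 4, 5, 8, 7, 6, 10, 12, 11, 9] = (6 8)(9 10 12)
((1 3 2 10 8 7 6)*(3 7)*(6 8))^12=(1 10 3 7 6 2 8)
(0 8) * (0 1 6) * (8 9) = (0 9 8 1 6) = [9, 6, 2, 3, 4, 5, 0, 7, 1, 8]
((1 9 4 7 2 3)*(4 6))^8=((1 9 6 4 7 2 3))^8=(1 9 6 4 7 2 3)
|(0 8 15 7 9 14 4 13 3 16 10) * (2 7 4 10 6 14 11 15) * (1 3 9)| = 10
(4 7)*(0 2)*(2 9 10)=(0 9 10 2)(4 7)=[9, 1, 0, 3, 7, 5, 6, 4, 8, 10, 2]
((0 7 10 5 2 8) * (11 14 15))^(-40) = (0 10 2)(5 8 7)(11 15 14)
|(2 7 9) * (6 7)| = 4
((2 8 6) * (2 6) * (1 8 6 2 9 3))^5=(1 8 9 3)(2 6)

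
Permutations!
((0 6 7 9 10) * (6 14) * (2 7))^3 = ((0 14 6 2 7 9 10))^3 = (0 2 10 6 9 14 7)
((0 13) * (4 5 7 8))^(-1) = (0 13)(4 8 7 5)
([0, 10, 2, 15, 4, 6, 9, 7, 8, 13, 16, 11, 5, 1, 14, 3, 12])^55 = (1 13 9 6 5 12 16 10)(3 15)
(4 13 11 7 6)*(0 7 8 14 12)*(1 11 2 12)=(0 7 6 4 13 2 12)(1 11 8 14)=[7, 11, 12, 3, 13, 5, 4, 6, 14, 9, 10, 8, 0, 2, 1]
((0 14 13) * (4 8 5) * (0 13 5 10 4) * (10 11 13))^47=((0 14 5)(4 8 11 13 10))^47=(0 5 14)(4 11 10 8 13)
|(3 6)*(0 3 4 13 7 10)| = |(0 3 6 4 13 7 10)| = 7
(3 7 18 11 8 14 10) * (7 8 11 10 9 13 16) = [0, 1, 2, 8, 4, 5, 6, 18, 14, 13, 3, 11, 12, 16, 9, 15, 7, 17, 10] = (3 8 14 9 13 16 7 18 10)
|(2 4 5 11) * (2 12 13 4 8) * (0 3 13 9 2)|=|(0 3 13 4 5 11 12 9 2 8)|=10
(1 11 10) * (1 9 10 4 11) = (4 11)(9 10) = [0, 1, 2, 3, 11, 5, 6, 7, 8, 10, 9, 4]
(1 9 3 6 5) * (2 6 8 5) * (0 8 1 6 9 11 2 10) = [8, 11, 9, 1, 4, 6, 10, 7, 5, 3, 0, 2] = (0 8 5 6 10)(1 11 2 9 3)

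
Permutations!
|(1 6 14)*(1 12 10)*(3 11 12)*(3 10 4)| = |(1 6 14 10)(3 11 12 4)| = 4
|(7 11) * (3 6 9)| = |(3 6 9)(7 11)| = 6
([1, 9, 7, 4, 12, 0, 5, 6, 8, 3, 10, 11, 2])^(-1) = (0 5 6 7 2 12 4 3 9 1)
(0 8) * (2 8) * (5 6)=(0 2 8)(5 6)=[2, 1, 8, 3, 4, 6, 5, 7, 0]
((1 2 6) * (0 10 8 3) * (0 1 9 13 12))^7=(0 9 1 10 13 2 8 12 6 3)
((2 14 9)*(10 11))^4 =((2 14 9)(10 11))^4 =(2 14 9)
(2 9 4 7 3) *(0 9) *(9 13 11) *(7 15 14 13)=(0 7 3 2)(4 15 14 13 11 9)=[7, 1, 0, 2, 15, 5, 6, 3, 8, 4, 10, 9, 12, 11, 13, 14]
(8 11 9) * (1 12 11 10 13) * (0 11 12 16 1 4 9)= (0 11)(1 16)(4 9 8 10 13)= [11, 16, 2, 3, 9, 5, 6, 7, 10, 8, 13, 0, 12, 4, 14, 15, 1]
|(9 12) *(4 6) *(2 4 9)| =5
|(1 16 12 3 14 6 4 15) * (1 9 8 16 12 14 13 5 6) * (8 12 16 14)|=8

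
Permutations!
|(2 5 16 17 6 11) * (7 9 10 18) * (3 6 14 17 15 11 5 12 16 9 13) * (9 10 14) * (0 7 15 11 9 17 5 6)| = 12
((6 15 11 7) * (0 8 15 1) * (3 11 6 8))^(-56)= (15)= ((0 3 11 7 8 15 6 1))^(-56)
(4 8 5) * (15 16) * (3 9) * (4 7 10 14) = (3 9)(4 8 5 7 10 14)(15 16) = [0, 1, 2, 9, 8, 7, 6, 10, 5, 3, 14, 11, 12, 13, 4, 16, 15]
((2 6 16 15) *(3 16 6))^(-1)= ((2 3 16 15))^(-1)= (2 15 16 3)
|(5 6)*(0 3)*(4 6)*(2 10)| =6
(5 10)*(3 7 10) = (3 7 10 5) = [0, 1, 2, 7, 4, 3, 6, 10, 8, 9, 5]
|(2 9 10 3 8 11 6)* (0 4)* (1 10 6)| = 30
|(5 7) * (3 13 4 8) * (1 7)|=|(1 7 5)(3 13 4 8)|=12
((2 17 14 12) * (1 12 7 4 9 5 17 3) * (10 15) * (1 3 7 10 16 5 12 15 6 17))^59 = ((1 15 16 5)(2 7 4 9 12)(6 17 14 10))^59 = (1 5 16 15)(2 12 9 4 7)(6 10 14 17)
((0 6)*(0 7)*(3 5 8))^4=(0 6 7)(3 5 8)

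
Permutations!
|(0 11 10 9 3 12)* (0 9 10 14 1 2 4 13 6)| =24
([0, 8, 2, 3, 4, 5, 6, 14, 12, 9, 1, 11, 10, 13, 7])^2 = (14)(1 12)(8 10)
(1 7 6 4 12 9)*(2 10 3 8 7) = [0, 2, 10, 8, 12, 5, 4, 6, 7, 1, 3, 11, 9] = (1 2 10 3 8 7 6 4 12 9)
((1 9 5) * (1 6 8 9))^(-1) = (5 9 8 6)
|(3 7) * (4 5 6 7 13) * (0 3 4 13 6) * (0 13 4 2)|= 15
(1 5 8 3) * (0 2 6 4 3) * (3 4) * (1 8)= [2, 5, 6, 8, 4, 1, 3, 7, 0]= (0 2 6 3 8)(1 5)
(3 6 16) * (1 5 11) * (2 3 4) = (1 5 11)(2 3 6 16 4) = [0, 5, 3, 6, 2, 11, 16, 7, 8, 9, 10, 1, 12, 13, 14, 15, 4]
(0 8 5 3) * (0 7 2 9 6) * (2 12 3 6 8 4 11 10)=[4, 1, 9, 7, 11, 6, 0, 12, 5, 8, 2, 10, 3]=(0 4 11 10 2 9 8 5 6)(3 7 12)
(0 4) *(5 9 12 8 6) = (0 4)(5 9 12 8 6) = [4, 1, 2, 3, 0, 9, 5, 7, 6, 12, 10, 11, 8]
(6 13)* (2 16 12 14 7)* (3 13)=(2 16 12 14 7)(3 13 6)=[0, 1, 16, 13, 4, 5, 3, 2, 8, 9, 10, 11, 14, 6, 7, 15, 12]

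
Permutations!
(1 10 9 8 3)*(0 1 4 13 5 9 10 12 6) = (0 1 12 6)(3 4 13 5 9 8) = [1, 12, 2, 4, 13, 9, 0, 7, 3, 8, 10, 11, 6, 5]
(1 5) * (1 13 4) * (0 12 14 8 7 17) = [12, 5, 2, 3, 1, 13, 6, 17, 7, 9, 10, 11, 14, 4, 8, 15, 16, 0] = (0 12 14 8 7 17)(1 5 13 4)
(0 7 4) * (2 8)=[7, 1, 8, 3, 0, 5, 6, 4, 2]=(0 7 4)(2 8)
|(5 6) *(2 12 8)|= 6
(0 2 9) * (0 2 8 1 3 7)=(0 8 1 3 7)(2 9)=[8, 3, 9, 7, 4, 5, 6, 0, 1, 2]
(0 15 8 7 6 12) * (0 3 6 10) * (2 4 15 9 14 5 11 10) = (0 9 14 5 11 10)(2 4 15 8 7)(3 6 12) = [9, 1, 4, 6, 15, 11, 12, 2, 7, 14, 0, 10, 3, 13, 5, 8]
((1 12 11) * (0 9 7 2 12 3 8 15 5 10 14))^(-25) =(0 9 7 2 12 11 1 3 8 15 5 10 14)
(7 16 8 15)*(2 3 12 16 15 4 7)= (2 3 12 16 8 4 7 15)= [0, 1, 3, 12, 7, 5, 6, 15, 4, 9, 10, 11, 16, 13, 14, 2, 8]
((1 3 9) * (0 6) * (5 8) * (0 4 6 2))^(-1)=(0 2)(1 9 3)(4 6)(5 8)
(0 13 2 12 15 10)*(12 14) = (0 13 2 14 12 15 10) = [13, 1, 14, 3, 4, 5, 6, 7, 8, 9, 0, 11, 15, 2, 12, 10]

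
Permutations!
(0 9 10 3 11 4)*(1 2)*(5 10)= [9, 2, 1, 11, 0, 10, 6, 7, 8, 5, 3, 4]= (0 9 5 10 3 11 4)(1 2)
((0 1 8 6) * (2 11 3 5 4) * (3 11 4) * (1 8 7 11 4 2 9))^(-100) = (11)(0 6 8)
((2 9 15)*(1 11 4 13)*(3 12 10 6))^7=((1 11 4 13)(2 9 15)(3 12 10 6))^7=(1 13 4 11)(2 9 15)(3 6 10 12)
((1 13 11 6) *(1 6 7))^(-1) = (1 7 11 13)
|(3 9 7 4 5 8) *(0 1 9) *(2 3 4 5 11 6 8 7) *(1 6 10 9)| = 18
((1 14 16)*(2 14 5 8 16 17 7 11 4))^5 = ((1 5 8 16)(2 14 17 7 11 4))^5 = (1 5 8 16)(2 4 11 7 17 14)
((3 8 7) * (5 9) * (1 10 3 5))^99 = ((1 10 3 8 7 5 9))^99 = (1 10 3 8 7 5 9)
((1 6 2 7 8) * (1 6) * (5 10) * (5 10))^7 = ((10)(2 7 8 6))^7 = (10)(2 6 8 7)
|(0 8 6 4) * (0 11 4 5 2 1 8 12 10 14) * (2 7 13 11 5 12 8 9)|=30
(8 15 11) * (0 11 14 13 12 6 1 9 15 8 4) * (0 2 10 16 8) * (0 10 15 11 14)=(0 14 13 12 6 1 9 11 4 2 15)(8 10 16)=[14, 9, 15, 3, 2, 5, 1, 7, 10, 11, 16, 4, 6, 12, 13, 0, 8]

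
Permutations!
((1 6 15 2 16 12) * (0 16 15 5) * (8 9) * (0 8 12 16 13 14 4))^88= ((16)(0 13 14 4)(1 6 5 8 9 12)(2 15))^88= (16)(1 9 5)(6 12 8)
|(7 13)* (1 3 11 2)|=4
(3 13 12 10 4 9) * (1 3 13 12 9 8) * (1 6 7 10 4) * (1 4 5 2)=(1 3 12 5 2)(4 8 6 7 10)(9 13)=[0, 3, 1, 12, 8, 2, 7, 10, 6, 13, 4, 11, 5, 9]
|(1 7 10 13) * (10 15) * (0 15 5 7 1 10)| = 2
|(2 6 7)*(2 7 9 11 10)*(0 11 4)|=|(0 11 10 2 6 9 4)|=7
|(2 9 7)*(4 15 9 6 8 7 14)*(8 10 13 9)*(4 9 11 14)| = 11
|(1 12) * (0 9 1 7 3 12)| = 3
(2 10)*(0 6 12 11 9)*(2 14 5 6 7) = (0 7 2 10 14 5 6 12 11 9) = [7, 1, 10, 3, 4, 6, 12, 2, 8, 0, 14, 9, 11, 13, 5]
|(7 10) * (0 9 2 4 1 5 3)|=14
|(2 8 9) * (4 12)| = 6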